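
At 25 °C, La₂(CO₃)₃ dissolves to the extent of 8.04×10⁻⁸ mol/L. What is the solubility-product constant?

Ksp = 3.63×10⁻³⁴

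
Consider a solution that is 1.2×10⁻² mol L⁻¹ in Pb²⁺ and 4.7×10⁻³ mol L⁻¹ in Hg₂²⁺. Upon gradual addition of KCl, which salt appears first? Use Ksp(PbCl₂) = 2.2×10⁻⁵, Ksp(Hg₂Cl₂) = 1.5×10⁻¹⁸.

The threshold for precipitation is Q = Ksp.
For PbCl₂: [Cl⁻] = (Ksp/[Pb²⁺])^(1/2) = 4.3×10⁻² mol L⁻¹
For Hg₂Cl₂: [Cl⁻] = (Ksp/[Hg₂²⁺])^(1/2) = 1.8×10⁻⁸ mol L⁻¹
Since Hg₂Cl₂ needs less Cl⁻ to reach saturation, it precipitates first.

Hg₂Cl₂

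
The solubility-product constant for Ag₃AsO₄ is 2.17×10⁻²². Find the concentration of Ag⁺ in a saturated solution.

5.05×10⁻⁶ M

Ag₃AsO₄(s) ⇌ 3 Ag⁺(aq) + AsO₄³⁻(aq)
If s mol/L of Ag₃AsO₄ dissolves, [Ag⁺] = 3s and [AsO₄³⁻] = s.
Ksp = [Ag⁺]^3[AsO₄³⁻] = (3s)^3 · s = 27s^4 = 2.17×10⁻²²
s = 1.68×10⁻⁶ mol/L
[Ag⁺] = 3s = 5.05×10⁻⁶ mol/L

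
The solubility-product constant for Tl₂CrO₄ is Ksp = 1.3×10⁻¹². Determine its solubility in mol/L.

6.9×10⁻⁵ M

Tl₂CrO₄(s) ⇌ 2 Tl⁺(aq) + CrO₄²⁻(aq)
Let s be the molar solubility. Then [Tl⁺] = 2s and [CrO₄²⁻] = s.
Ksp = [Tl⁺]^2[CrO₄²⁻] = (2s)^2 · s = 4s^3
4s^3 = 1.3×10⁻¹²  ⇒  s^3 = 3.3×10⁻¹³
s = 6.9×10⁻⁵ mol L⁻¹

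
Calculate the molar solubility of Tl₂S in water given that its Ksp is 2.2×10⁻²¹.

8.2×10⁻⁸ M

Tl₂S(s) ⇌ 2 Tl⁺(aq) + S²⁻(aq)
For each mole of Tl₂S that dissolves per liter, [Tl⁺] = 2s and [S²⁻] = s; let s denote this solubility.
Ksp = [Tl⁺]^2[S²⁻] = (2s)^2 · s = 4s^3
4s^3 = 2.2×10⁻²¹  ⇒  s^3 = 5.5×10⁻²²
s = (5.5×10⁻²²)^(1/3) = 8.2×10⁻⁸ mol L⁻¹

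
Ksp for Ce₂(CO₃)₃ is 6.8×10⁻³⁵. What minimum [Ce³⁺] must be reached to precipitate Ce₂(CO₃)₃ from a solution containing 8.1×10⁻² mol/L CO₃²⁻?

3.6×10⁻¹⁶ M

Each salt precipitates once Q = Ksp for that salt.
Ce₂(CO₃)₃(s) ⇌ 2 Ce³⁺(aq) + 3 CO₃²⁻(aq)
Ksp = [Ce³⁺]^2[CO₃²⁻]^3 = [Ce³⁺]^2(8.1×10⁻²)^3
[Ce³⁺]^2 = 6.8×10⁻³⁵ / (8.1×10⁻²)^3 = 1.3×10⁻³¹
[Ce³⁺] = 3.6×10⁻¹⁶ mol/L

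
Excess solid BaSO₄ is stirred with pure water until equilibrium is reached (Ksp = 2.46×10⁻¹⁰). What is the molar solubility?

BaSO₄(s) ⇌ Ba²⁺(aq) + SO₄²⁻(aq)
Call the molar solubility s, so that [Ba²⁺] = s and [SO₄²⁻] = s.
Ksp = [Ba²⁺][SO₄²⁻] = s · s = s^2
s^2 = 2.46×10⁻¹⁰
Taking the 2nd root, s = 1.57×10⁻⁵ mol L⁻¹.

1.57×10⁻⁵ M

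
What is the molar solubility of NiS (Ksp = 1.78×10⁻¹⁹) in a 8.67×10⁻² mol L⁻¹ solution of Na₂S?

2.05×10⁻¹⁸ M

NiS(s) ⇌ Ni²⁺(aq) + S²⁻(aq)
S²⁻ is already present at 8.67×10⁻² mol L⁻¹. If s mol/L of NiS dissolves, [Ni²⁺] = s while [S²⁻] ≈ 8.67×10⁻² mol L⁻¹.
Ksp = [Ni²⁺][S²⁻] = s(8.67×10⁻²)
s = 1.78×10⁻¹⁹ / (8.67×10⁻²) = 2.05×10⁻¹⁸
s = 2.05×10⁻¹⁸ mol L⁻¹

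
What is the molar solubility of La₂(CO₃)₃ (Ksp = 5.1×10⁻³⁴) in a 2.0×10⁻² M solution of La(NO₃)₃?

La₂(CO₃)₃(s) ⇌ 2 La³⁺(aq) + 3 CO₃²⁻(aq)
La³⁺ is already present at 2.0×10⁻² M. If s mol/L of La₂(CO₃)₃ dissolves, [CO₃²⁻] = 3s while [La³⁺] ≈ 2.0×10⁻² M.
Ksp = [La³⁺]^2[CO₃²⁻]^3 = (2.0×10⁻²)^2(3s)^3
(3s)^3 = 5.1×10⁻³⁴ / (2.0×10⁻²)^2 = 1.3×10⁻³⁰
s = 3.6×10⁻¹¹ M

3.6×10⁻¹¹ M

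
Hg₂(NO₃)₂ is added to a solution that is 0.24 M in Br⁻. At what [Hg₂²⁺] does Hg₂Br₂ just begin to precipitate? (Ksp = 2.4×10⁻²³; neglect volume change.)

The threshold for precipitation is Q = Ksp.
Hg₂Br₂(s) ⇌ Hg₂²⁺(aq) + 2 Br⁻(aq)
Ksp = [Hg₂²⁺][Br⁻]^2 = [Hg₂²⁺](0.24)^2
[Hg₂²⁺] = 2.4×10⁻²³ / (0.24)^2 = 4.2×10⁻²²
[Hg₂²⁺] = 4.2×10⁻²² M

4.2×10⁻²² M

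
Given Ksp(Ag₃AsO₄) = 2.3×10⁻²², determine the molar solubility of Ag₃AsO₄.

1.7×10⁻⁶ M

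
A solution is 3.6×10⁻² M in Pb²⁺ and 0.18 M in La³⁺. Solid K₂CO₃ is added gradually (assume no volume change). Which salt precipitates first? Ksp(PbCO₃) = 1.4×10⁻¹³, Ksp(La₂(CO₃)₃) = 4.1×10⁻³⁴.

A salt starts to precipitate once the ion product Q reaches its Ksp.
For PbCO₃: [CO₃²⁻] = (Ksp/[Pb²⁺]) = 3.9×10⁻¹² M
For La₂(CO₃)₃: [CO₃²⁻] = (Ksp/[La³⁺]^2)^(1/3) = 2.3×10⁻¹¹ M
PbCO₃ requires the lower [CO₃²⁻], so it precipitates first.

PbCO₃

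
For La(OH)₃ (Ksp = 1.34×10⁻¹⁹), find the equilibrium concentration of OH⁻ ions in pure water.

2.52×10⁻⁵ M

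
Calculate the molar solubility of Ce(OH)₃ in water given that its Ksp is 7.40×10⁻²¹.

Ce(OH)₃(s) ⇌ Ce³⁺(aq) + 3 OH⁻(aq)
Call the molar solubility s, so that [Ce³⁺] = s and [OH⁻] = 3s.
Ksp = [Ce³⁺][OH⁻]^3 = s · (3s)^3 = 27s^4
27s^4 = 7.40×10⁻²¹  ⇒  s^4 = 2.74×10⁻²²
Taking the 4th root, s = 4.07×10⁻⁶ M.

4.07×10⁻⁶ M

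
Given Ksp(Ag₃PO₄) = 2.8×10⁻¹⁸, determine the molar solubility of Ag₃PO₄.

Ag₃PO₄(s) ⇌ 3 Ag⁺(aq) + PO₄³⁻(aq)
For each mole of Ag₃PO₄ that dissolves per liter, [Ag⁺] = 3s and [PO₄³⁻] = s; let s denote this solubility.
Ksp = [Ag⁺]^3[PO₄³⁻] = (3s)^3 · s = 27s^4
27s^4 = 2.8×10⁻¹⁸  ⇒  s^4 = 1.0×10⁻¹⁹
s = (1.0×10⁻¹⁹)^(1/4) = 1.8×10⁻⁵ mol/L

1.8×10⁻⁵ M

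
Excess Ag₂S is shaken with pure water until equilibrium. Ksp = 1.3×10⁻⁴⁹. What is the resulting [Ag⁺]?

6.4×10⁻¹⁷ M

Ag₂S(s) ⇌ 2 Ag⁺(aq) + S²⁻(aq)
Call the molar solubility s, so that [Ag⁺] = 2s and [S²⁻] = s.
Ksp = [Ag⁺]^2[S²⁻] = (2s)^2 · s = 4s^3 = 1.3×10⁻⁴⁹
s = 3.2×10⁻¹⁷ mol/L
[Ag⁺] = 2s = 6.4×10⁻¹⁷ mol/L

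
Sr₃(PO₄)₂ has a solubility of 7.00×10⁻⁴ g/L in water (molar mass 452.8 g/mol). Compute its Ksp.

Convert to molarity: s = 7.00×10⁻⁴ / 452.8 = 1.5459×10⁻⁶ mol/L
Sr₃(PO₄)₂(s) ⇌ 3 Sr²⁺(aq) + 2 PO₄³⁻(aq)
If s mol/L of Sr₃(PO₄)₂ dissolves, [Sr²⁺] = 3s and [PO₄³⁻] = 2s.
Ksp = [Sr²⁺]^3[PO₄³⁻]^2 = (3s)^3 · (2s)^2 = 108s^5
Ksp = 108 × (1.5459×10⁻⁶)^5 = 9.54×10⁻²⁸

Ksp = 9.54×10⁻²⁸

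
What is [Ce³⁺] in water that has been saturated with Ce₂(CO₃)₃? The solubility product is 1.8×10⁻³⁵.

8.8×10⁻⁸ M

Ce₂(CO₃)₃(s) ⇌ 2 Ce³⁺(aq) + 3 CO₃²⁻(aq)
If s mol/L of Ce₂(CO₃)₃ dissolves, [Ce³⁺] = 2s and [CO₃²⁻] = 3s.
Ksp = [Ce³⁺]^2[CO₃²⁻]^3 = (2s)^2 · (3s)^3 = 108s^5 = 1.8×10⁻³⁵
s = 4.4×10⁻⁸ mol L⁻¹
[Ce³⁺] = 2s = 8.8×10⁻⁸ mol L⁻¹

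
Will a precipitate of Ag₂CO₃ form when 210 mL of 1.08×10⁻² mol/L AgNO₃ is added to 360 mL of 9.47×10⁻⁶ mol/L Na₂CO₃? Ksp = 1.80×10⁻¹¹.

Yes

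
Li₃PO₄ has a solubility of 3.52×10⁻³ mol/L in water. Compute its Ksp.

Ksp = 4.15×10⁻⁹

Li₃PO₄(s) ⇌ 3 Li⁺(aq) + PO₄³⁻(aq)
If s mol/L of Li₃PO₄ dissolves, [Li⁺] = 3s and [PO₄³⁻] = s.
Ksp = [Li⁺]^3[PO₄³⁻] = (3s)^3 · s = 27s^4
Ksp = 27 × (3.52×10⁻³)^4 = 4.15×10⁻⁹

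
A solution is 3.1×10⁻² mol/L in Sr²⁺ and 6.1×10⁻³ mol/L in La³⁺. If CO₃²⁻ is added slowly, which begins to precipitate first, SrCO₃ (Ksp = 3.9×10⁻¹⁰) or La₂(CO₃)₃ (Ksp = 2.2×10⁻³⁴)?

La₂(CO₃)₃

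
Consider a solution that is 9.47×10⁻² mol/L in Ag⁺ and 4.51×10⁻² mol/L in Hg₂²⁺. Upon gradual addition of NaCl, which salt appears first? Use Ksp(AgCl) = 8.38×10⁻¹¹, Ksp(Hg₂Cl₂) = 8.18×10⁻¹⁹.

Each salt precipitates once Q = Ksp for that salt.
For AgCl: [Cl⁻] = (Ksp/[Ag⁺]) = 8.85×10⁻¹⁰ mol/L
For Hg₂Cl₂: [Cl⁻] = (Ksp/[Hg₂²⁺])^(1/2) = 4.26×10⁻⁹ mol/L
AgCl requires the lower [Cl⁻], so it precipitates first.

AgCl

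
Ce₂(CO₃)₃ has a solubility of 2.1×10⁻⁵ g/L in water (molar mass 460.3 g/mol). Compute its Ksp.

Ksp = 2.1×10⁻³⁵

Molar solubility s = (2.1×10⁻⁵ g/L) / (460.3 g/mol) = 4.562×10⁻⁸ mol/L
Ce₂(CO₃)₃(s) ⇌ 2 Ce³⁺(aq) + 3 CO₃²⁻(aq)
Let s be the molar solubility. Then [Ce³⁺] = 2s and [CO₃²⁻] = 3s.
Ksp = [Ce³⁺]^2[CO₃²⁻]^3 = (2s)^2 · (3s)^3 = 108s^5
Ksp = 108 × (4.562×10⁻⁸)^5 = 2.1×10⁻³⁵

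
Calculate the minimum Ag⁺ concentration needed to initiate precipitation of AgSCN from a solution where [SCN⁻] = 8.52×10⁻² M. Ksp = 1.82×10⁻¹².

Precipitation begins when Q = Ksp.
AgSCN(s) ⇌ Ag⁺(aq) + SCN⁻(aq)
Ksp = [Ag⁺][SCN⁻] = [Ag⁺](8.52×10⁻²)
[Ag⁺] = 1.82×10⁻¹² / (8.52×10⁻²) = 2.14×10⁻¹¹
[Ag⁺] = 2.14×10⁻¹¹ M

2.14×10⁻¹¹ M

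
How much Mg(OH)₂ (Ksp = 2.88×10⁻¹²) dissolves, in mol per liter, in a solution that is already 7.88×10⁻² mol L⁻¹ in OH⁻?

4.64×10⁻¹⁰ M

Mg(OH)₂(s) ⇌ Mg²⁺(aq) + 2 OH⁻(aq)
The solution already contains OH⁻ at 7.88×10⁻² mol L⁻¹. Let s be the molar solubility of Mg(OH)₂.
[OH⁻] ≈ 7.88×10⁻² mol L⁻¹ (common ion dominates); [Mg²⁺] = s.
Ksp = [Mg²⁺][OH⁻]^2 = s(7.88×10⁻²)^2
s = 2.88×10⁻¹² / (7.88×10⁻²)^2 = 4.64×10⁻¹⁰
s = 4.64×10⁻¹⁰ mol L⁻¹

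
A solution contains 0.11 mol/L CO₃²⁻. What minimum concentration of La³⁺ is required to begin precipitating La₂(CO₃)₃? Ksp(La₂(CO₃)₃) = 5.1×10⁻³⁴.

Each salt precipitates once Q = Ksp for that salt.
La₂(CO₃)₃(s) ⇌ 2 La³⁺(aq) + 3 CO₃²⁻(aq)
Ksp = [La³⁺]^2[CO₃²⁻]^3 = [La³⁺]^2(0.11)^3
[La³⁺]^2 = 5.1×10⁻³⁴ / (0.11)^3 = 3.8×10⁻³¹
[La³⁺] = 6.2×10⁻¹⁶ mol/L

6.2×10⁻¹⁶ M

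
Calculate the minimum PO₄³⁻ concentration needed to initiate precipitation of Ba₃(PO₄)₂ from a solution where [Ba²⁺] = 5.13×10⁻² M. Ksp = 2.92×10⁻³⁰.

1.47×10⁻¹³ M

Precipitation of each salt begins when its ion product equals Ksp.
Ba₃(PO₄)₂(s) ⇌ 3 Ba²⁺(aq) + 2 PO₄³⁻(aq)
Ksp = [Ba²⁺]^3[PO₄³⁻]^2 = [PO₄³⁻]^2(5.13×10⁻²)^3
[PO₄³⁻]^2 = 2.92×10⁻³⁰ / (5.13×10⁻²)^3 = 2.16×10⁻²⁶
[PO₄³⁻] = 1.47×10⁻¹³ M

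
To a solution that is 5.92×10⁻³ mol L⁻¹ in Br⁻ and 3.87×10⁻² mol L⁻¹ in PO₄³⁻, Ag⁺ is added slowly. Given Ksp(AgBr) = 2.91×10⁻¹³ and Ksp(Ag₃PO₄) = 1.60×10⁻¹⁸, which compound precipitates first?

Each salt precipitates once Q = Ksp for that salt.
For AgBr: [Ag⁺] = (Ksp/[Br⁻]) = 4.92×10⁻¹¹ mol L⁻¹
For Ag₃PO₄: [Ag⁺] = (Ksp/[PO₄³⁻])^(1/3) = 3.46×10⁻⁶ mol L⁻¹
AgBr requires the lower [Ag⁺], so it precipitates first.

AgBr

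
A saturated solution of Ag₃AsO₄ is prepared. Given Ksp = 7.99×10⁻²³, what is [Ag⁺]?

Ag₃AsO₄(s) ⇌ 3 Ag⁺(aq) + AsO₄³⁻(aq)
With molar solubility s: [Ag⁺] = 3s, [AsO₄³⁻] = s.
Ksp = [Ag⁺]^3[AsO₄³⁻] = (3s)^3 · s = 27s^4 = 7.99×10⁻²³
s = 1.31×10⁻⁶ mol/L
[Ag⁺] = 3s = 3.93×10⁻⁶ mol/L

3.93×10⁻⁶ M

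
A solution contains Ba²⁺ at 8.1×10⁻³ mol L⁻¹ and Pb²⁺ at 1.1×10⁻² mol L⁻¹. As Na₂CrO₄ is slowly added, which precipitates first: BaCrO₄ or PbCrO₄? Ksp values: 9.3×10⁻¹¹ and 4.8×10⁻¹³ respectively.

PbCrO₄

A salt starts to precipitate once the ion product Q reaches its Ksp.
For BaCrO₄: [CrO₄²⁻] = (Ksp/[Ba²⁺]) = 1.1×10⁻⁸ mol L⁻¹
For PbCrO₄: [CrO₄²⁻] = (Ksp/[Pb²⁺]) = 4.4×10⁻¹¹ mol L⁻¹
Since PbCrO₄ needs less CrO₄²⁻ to reach saturation, it precipitates first.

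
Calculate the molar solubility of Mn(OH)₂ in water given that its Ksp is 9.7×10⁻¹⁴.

Mn(OH)₂(s) ⇌ Mn²⁺(aq) + 2 OH⁻(aq)
Let s be the molar solubility. Then [Mn²⁺] = s and [OH⁻] = 2s.
Ksp = [Mn²⁺][OH⁻]^2 = s · (2s)^2 = 4s^3
4s^3 = 9.7×10⁻¹⁴  ⇒  s^3 = 2.4×10⁻¹⁴
Taking the 3rd root, s = 2.9×10⁻⁵ mol/L.

2.9×10⁻⁵ M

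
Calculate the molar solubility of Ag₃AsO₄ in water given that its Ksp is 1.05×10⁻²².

1.40×10⁻⁶ M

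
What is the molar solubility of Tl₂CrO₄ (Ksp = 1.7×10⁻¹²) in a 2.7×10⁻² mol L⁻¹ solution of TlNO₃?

Tl₂CrO₄(s) ⇌ 2 Tl⁺(aq) + CrO₄²⁻(aq)
The solution already contains Tl⁺ at 2.7×10⁻² mol L⁻¹. Let s be the molar solubility of Tl₂CrO₄.
[Tl⁺] ≈ 2.7×10⁻² mol L⁻¹ (common ion dominates); [CrO₄²⁻] = s.
Ksp = [Tl⁺]^2[CrO₄²⁻] = (2.7×10⁻²)^2s
s = 1.7×10⁻¹² / (2.7×10⁻²)^2 = 2.3×10⁻⁹
s = 2.3×10⁻⁹ mol L⁻¹

2.3×10⁻⁹ M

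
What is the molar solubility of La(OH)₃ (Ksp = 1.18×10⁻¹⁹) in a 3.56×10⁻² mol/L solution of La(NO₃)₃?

La(OH)₃(s) ⇌ La³⁺(aq) + 3 OH⁻(aq)
With La³⁺ already at 3.56×10⁻² mol/L and s small, take [La³⁺] ≈ 3.56×10⁻² mol/L and [OH⁻] = 3s.
Ksp = [La³⁺][OH⁻]^3 = (3.56×10⁻²)(3s)^3
(3s)^3 = 1.18×10⁻¹⁹ / (3.56×10⁻²) = 3.31×10⁻¹⁸
s = 4.97×10⁻⁷ mol/L

4.97×10⁻⁷ M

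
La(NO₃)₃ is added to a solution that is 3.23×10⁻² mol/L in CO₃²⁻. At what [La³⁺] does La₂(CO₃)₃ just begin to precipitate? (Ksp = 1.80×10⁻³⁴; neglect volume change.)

2.31×10⁻¹⁵ M

A salt starts to precipitate once the ion product Q reaches its Ksp.
La₂(CO₃)₃(s) ⇌ 2 La³⁺(aq) + 3 CO₃²⁻(aq)
Ksp = [La³⁺]^2[CO₃²⁻]^3 = [La³⁺]^2(3.23×10⁻²)^3
[La³⁺]^2 = 1.80×10⁻³⁴ / (3.23×10⁻²)^3 = 5.34×10⁻³⁰
[La³⁺] = 2.31×10⁻¹⁵ mol/L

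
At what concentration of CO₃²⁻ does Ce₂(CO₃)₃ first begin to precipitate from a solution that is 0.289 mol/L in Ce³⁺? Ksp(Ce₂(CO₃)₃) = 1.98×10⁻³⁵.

6.19×10⁻¹² M

The threshold for precipitation is Q = Ksp.
Ce₂(CO₃)₃(s) ⇌ 2 Ce³⁺(aq) + 3 CO₃²⁻(aq)
Ksp = [Ce³⁺]^2[CO₃²⁻]^3 = [CO₃²⁻]^3(0.289)^2
[CO₃²⁻]^3 = 1.98×10⁻³⁵ / (0.289)^2 = 2.37×10⁻³⁴
[CO₃²⁻] = 6.19×10⁻¹² mol/L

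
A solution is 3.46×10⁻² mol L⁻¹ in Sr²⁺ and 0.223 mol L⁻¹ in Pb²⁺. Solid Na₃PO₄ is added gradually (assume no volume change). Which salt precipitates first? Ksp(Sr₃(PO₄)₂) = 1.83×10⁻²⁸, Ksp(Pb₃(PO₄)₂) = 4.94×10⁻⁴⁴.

Pb₃(PO₄)₂

Precipitation of each salt begins when its ion product equals Ksp.
For Sr₃(PO₄)₂: [PO₄³⁻] = (Ksp/[Sr²⁺]^3)^(1/2) = 2.10×10⁻¹² mol L⁻¹
For Pb₃(PO₄)₂: [PO₄³⁻] = (Ksp/[Pb²⁺]^3)^(1/2) = 2.11×10⁻²¹ mol L⁻¹
The smaller threshold [PO₄³⁻] is reached first, so Pb₃(PO₄)₂ precipitates first.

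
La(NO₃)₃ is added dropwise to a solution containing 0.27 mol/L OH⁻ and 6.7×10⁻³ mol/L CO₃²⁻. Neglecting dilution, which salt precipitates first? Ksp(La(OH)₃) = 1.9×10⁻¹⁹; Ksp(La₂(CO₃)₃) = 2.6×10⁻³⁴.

La(OH)₃

Each salt precipitates once Q = Ksp for that salt.
For La(OH)₃: [La³⁺] = (Ksp/[OH⁻]^3) = 9.7×10⁻¹⁸ mol/L
For La₂(CO₃)₃: [La³⁺] = (Ksp/[CO₃²⁻]^3)^(1/2) = 2.9×10⁻¹⁴ mol/L
Since La(OH)₃ needs less La³⁺ to reach saturation, it precipitates first.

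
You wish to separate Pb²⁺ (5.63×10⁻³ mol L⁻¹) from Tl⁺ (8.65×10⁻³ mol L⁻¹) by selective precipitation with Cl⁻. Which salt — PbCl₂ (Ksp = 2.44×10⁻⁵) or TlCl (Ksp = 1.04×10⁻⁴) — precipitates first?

Precipitation of each salt begins when its ion product equals Ksp.
For PbCl₂: [Cl⁻] = (Ksp/[Pb²⁺])^(1/2) = 6.58×10⁻² mol L⁻¹
For TlCl: [Cl⁻] = (Ksp/[Tl⁺]) = 1.20×10⁻² mol L⁻¹
Since TlCl needs less Cl⁻ to reach saturation, it precipitates first.

TlCl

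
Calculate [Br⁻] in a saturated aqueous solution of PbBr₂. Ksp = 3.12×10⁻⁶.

1.84×10⁻² M

PbBr₂(s) ⇌ Pb²⁺(aq) + 2 Br⁻(aq)
Call the molar solubility s, so that [Pb²⁺] = s and [Br⁻] = 2s.
Ksp = [Pb²⁺][Br⁻]^2 = s · (2s)^2 = 4s^3 = 3.12×10⁻⁶
s = 9.21×10⁻³ mol/L
[Br⁻] = 2s = 1.84×10⁻² mol/L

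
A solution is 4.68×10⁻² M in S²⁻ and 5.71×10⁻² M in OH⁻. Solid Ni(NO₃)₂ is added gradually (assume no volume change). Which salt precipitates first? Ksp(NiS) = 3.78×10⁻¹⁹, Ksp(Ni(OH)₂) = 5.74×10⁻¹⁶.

The threshold for precipitation is Q = Ksp.
For NiS: [Ni²⁺] = (Ksp/[S²⁻]) = 8.08×10⁻¹⁸ M
For Ni(OH)₂: [Ni²⁺] = (Ksp/[OH⁻]^2) = 1.76×10⁻¹³ M
Since NiS needs less Ni²⁺ to reach saturation, it precipitates first.

NiS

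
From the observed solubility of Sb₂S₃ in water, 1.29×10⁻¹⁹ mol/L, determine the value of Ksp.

Ksp = 3.86×10⁻⁹³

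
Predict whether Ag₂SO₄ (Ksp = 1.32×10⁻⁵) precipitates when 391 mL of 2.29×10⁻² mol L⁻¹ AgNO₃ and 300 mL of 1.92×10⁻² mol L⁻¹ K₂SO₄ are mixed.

After mixing, V = 391 mL + 300 mL = 691 mL.
[Ag⁺] = (2.29×10⁻²)(391)/691 = 1.30×10⁻² mol L⁻¹
[SO₄²⁻] = (1.92×10⁻²)(300)/691 = 8.34×10⁻³ mol L⁻¹
Q = [Ag⁺]^2[SO₄²⁻] = 1.40×10⁻⁶
Since Q (1.40×10⁻⁶) is less than Ksp (1.32×10⁻⁵), no Ag₂SO₄ precipitates.

No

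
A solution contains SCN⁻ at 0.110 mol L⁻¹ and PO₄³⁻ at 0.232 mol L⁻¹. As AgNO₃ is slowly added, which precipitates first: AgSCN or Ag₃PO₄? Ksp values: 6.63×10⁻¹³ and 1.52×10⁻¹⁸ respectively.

AgSCN

Each salt precipitates once Q = Ksp for that salt.
For AgSCN: [Ag⁺] = (Ksp/[SCN⁻]) = 6.03×10⁻¹² mol L⁻¹
For Ag₃PO₄: [Ag⁺] = (Ksp/[PO₄³⁻])^(1/3) = 1.87×10⁻⁶ mol L⁻¹
The smaller threshold [Ag⁺] is reached first, so AgSCN precipitates first.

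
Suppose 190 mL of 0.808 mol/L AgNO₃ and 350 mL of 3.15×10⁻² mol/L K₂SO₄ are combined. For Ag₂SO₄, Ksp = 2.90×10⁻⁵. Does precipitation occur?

The combined volume is 540 mL.
[Ag⁺] = (0.808)(190)/540 = 0.284 mol/L
[SO₄²⁻] = (3.15×10⁻²)(350)/540 = 2.04×10⁻² mol/L
Q = [Ag⁺]^2[SO₄²⁻] = 1.65×10⁻³
Q = 1.65×10⁻³ > Ksp = 2.90×10⁻⁵, so the solution is supersaturated and Ag₂SO₄ precipitates.

Yes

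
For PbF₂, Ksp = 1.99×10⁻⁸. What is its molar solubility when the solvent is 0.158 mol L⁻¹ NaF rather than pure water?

PbF₂(s) ⇌ Pb²⁺(aq) + 2 F⁻(aq)
F⁻ is already present at 0.158 mol L⁻¹. If s mol/L of PbF₂ dissolves, [Pb²⁺] = s while [F⁻] ≈ 0.158 mol L⁻¹.
Ksp = [Pb²⁺][F⁻]^2 = s(0.158)^2
s = 1.99×10⁻⁸ / (0.158)^2 = 7.97×10⁻⁷
s = 7.97×10⁻⁷ mol L⁻¹

7.97×10⁻⁷ M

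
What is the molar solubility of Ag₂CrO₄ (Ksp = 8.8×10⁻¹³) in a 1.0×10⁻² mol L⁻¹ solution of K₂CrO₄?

Ag₂CrO₄(s) ⇌ 2 Ag⁺(aq) + CrO₄²⁻(aq)
Let s be the solubility of Ag₂CrO₄ here. The common ion gives [CrO₄²⁻] ≈ 1.0×10⁻² mol L⁻¹, and [Ag⁺] = 2s.
Ksp = [Ag⁺]^2[CrO₄²⁻] = (2s)^2(1.0×10⁻²)
(2s)^2 = 8.8×10⁻¹³ / (1.0×10⁻²) = 8.8×10⁻¹¹
s = 4.7×10⁻⁶ mol L⁻¹

4.7×10⁻⁶ M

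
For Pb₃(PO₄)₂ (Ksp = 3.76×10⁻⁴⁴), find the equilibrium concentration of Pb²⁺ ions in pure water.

2.43×10⁻⁹ M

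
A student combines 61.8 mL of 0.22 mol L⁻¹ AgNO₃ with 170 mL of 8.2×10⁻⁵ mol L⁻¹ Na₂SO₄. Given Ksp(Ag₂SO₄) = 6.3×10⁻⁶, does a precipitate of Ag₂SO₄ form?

The combined volume is 231.8 mL.
[Ag⁺] = (0.22)(61.8)/231.8 = 5.9×10⁻² mol L⁻¹
[SO₄²⁻] = (8.2×10⁻⁵)(170)/231.8 = 6.0×10⁻⁵ mol L⁻¹
Q = [Ag⁺]^2[SO₄²⁻] = 2.1×10⁻⁷
Since Q (2.1×10⁻⁷) is less than Ksp (6.3×10⁻⁶), no Ag₂SO₄ precipitates.

No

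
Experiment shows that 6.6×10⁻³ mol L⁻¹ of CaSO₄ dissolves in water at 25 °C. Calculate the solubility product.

CaSO₄(s) ⇌ Ca²⁺(aq) + SO₄²⁻(aq)
For each mole of CaSO₄ that dissolves per liter, [Ca²⁺] = s and [SO₄²⁻] = s; let s denote this solubility.
Ksp = [Ca²⁺][SO₄²⁻] = s · s = s^2
Ksp = (6.6×10⁻³)^2 = 4.4×10⁻⁵

Ksp = 4.4×10⁻⁵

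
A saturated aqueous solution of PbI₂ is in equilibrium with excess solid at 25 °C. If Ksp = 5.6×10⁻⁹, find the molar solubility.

PbI₂(s) ⇌ Pb²⁺(aq) + 2 I⁻(aq)
Let s be the molar solubility. Then [Pb²⁺] = s and [I⁻] = 2s.
Ksp = [Pb²⁺][I⁻]^2 = s · (2s)^2 = 4s^3
4s^3 = 5.6×10⁻⁹  ⇒  s^3 = 1.4×10⁻⁹
Taking the 3rd root, s = 1.1×10⁻³ mol L⁻¹.

1.1×10⁻³ M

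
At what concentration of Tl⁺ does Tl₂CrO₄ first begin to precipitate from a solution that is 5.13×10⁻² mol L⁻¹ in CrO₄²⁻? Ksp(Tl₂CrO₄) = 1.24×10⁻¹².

4.92×10⁻⁶ M

Precipitation begins when Q = Ksp.
Tl₂CrO₄(s) ⇌ 2 Tl⁺(aq) + CrO₄²⁻(aq)
Ksp = [Tl⁺]^2[CrO₄²⁻] = [Tl⁺]^2(5.13×10⁻²)
[Tl⁺]^2 = 1.24×10⁻¹² / (5.13×10⁻²) = 2.42×10⁻¹¹
[Tl⁺] = 4.92×10⁻⁶ mol L⁻¹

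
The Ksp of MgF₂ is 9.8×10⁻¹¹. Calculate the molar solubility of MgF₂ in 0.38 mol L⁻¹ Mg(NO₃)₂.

8.0×10⁻⁶ M

MgF₂(s) ⇌ Mg²⁺(aq) + 2 F⁻(aq)
Let s be the solubility of MgF₂ here. The common ion gives [Mg²⁺] ≈ 0.38 mol L⁻¹, and [F⁻] = 2s.
Ksp = [Mg²⁺][F⁻]^2 = (0.38)(2s)^2
(2s)^2 = 9.8×10⁻¹¹ / (0.38) = 2.6×10⁻¹⁰
s = 8.0×10⁻⁶ mol L⁻¹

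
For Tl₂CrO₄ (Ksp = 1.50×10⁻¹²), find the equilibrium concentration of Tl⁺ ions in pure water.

1.44×10⁻⁴ M

Tl₂CrO₄(s) ⇌ 2 Tl⁺(aq) + CrO₄²⁻(aq)
For each mole of Tl₂CrO₄ that dissolves per liter, [Tl⁺] = 2s and [CrO₄²⁻] = s; let s denote this solubility.
Ksp = [Tl⁺]^2[CrO₄²⁻] = (2s)^2 · s = 4s^3 = 1.50×10⁻¹²
s = 7.21×10⁻⁵ mol/L
[Tl⁺] = 2s = 1.44×10⁻⁴ mol/L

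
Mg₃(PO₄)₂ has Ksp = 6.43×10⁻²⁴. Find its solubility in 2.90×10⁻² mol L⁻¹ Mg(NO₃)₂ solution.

2.57×10⁻¹⁰ M

Mg₃(PO₄)₂(s) ⇌ 3 Mg²⁺(aq) + 2 PO₄³⁻(aq)
Let s be the solubility of Mg₃(PO₄)₂ here. The common ion gives [Mg²⁺] ≈ 2.90×10⁻² mol L⁻¹, and [PO₄³⁻] = 2s.
Ksp = [Mg²⁺]^3[PO₄³⁻]^2 = (2.90×10⁻²)^3(2s)^2
(2s)^2 = 6.43×10⁻²⁴ / (2.90×10⁻²)^3 = 2.64×10⁻¹⁹
s = 2.57×10⁻¹⁰ mol L⁻¹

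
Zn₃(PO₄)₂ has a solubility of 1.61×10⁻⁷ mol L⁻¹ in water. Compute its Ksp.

Zn₃(PO₄)₂(s) ⇌ 3 Zn²⁺(aq) + 2 PO₄³⁻(aq)
With molar solubility s: [Zn²⁺] = 3s, [PO₄³⁻] = 2s.
Ksp = [Zn²⁺]^3[PO₄³⁻]^2 = (3s)^3 · (2s)^2 = 108s^5
Ksp = 108 × (1.61×10⁻⁷)^5 = 1.17×10⁻³²

Ksp = 1.17×10⁻³²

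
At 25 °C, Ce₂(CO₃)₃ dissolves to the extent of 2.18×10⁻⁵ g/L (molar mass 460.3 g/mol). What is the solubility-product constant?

Ksp = 2.57×10⁻³⁵

s = (2.18×10⁻⁵ g L⁻¹)/(460.3 g mol⁻¹) = 4.7360×10⁻⁸ M
Ce₂(CO₃)₃(s) ⇌ 2 Ce³⁺(aq) + 3 CO₃²⁻(aq)
Call the molar solubility s, so that [Ce³⁺] = 2s and [CO₃²⁻] = 3s.
Ksp = [Ce³⁺]^2[CO₃²⁻]^3 = (2s)^2 · (3s)^3 = 108s^5
Ksp = 108 × (4.7360×10⁻⁸)^5 = 2.57×10⁻³⁵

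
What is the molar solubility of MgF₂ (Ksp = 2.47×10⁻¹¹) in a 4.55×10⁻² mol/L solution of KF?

MgF₂(s) ⇌ Mg²⁺(aq) + 2 F⁻(aq)
The solution already contains F⁻ at 4.55×10⁻² mol/L. Let s be the molar solubility of MgF₂.
[F⁻] ≈ 4.55×10⁻² mol/L (common ion dominates); [Mg²⁺] = s.
Ksp = [Mg²⁺][F⁻]^2 = s(4.55×10⁻²)^2
s = 2.47×10⁻¹¹ / (4.55×10⁻²)^2 = 1.19×10⁻⁸
s = 1.19×10⁻⁸ mol/L

1.19×10⁻⁸ M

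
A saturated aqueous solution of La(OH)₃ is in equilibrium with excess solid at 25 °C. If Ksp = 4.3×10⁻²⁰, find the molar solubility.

6.3×10⁻⁶ M

La(OH)₃(s) ⇌ La³⁺(aq) + 3 OH⁻(aq)
With molar solubility s: [La³⁺] = s, [OH⁻] = 3s.
Ksp = [La³⁺][OH⁻]^3 = s · (3s)^3 = 27s^4
27s^4 = 4.3×10⁻²⁰  ⇒  s^4 = 1.6×10⁻²¹
s = (1.6×10⁻²¹)^(1/4) = 6.3×10⁻⁶ M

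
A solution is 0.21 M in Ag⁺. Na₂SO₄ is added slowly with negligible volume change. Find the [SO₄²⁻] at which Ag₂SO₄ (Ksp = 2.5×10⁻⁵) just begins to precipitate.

Precipitation begins when Q = Ksp.
Ag₂SO₄(s) ⇌ 2 Ag⁺(aq) + SO₄²⁻(aq)
Ksp = [Ag⁺]^2[SO₄²⁻] = [SO₄²⁻](0.21)^2
[SO₄²⁻] = 2.5×10⁻⁵ / (0.21)^2 = 5.7×10⁻⁴
[SO₄²⁻] = 5.7×10⁻⁴ M

5.7×10⁻⁴ M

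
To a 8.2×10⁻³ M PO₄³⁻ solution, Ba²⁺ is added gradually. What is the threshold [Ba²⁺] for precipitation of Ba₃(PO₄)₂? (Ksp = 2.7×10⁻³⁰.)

Precipitation of each salt begins when its ion product equals Ksp.
Ba₃(PO₄)₂(s) ⇌ 3 Ba²⁺(aq) + 2 PO₄³⁻(aq)
Ksp = [Ba²⁺]^3[PO₄³⁻]^2 = [Ba²⁺]^3(8.2×10⁻³)^2
[Ba²⁺]^3 = 2.7×10⁻³⁰ / (8.2×10⁻³)^2 = 4.0×10⁻²⁶
[Ba²⁺] = 3.4×10⁻⁹ M

3.4×10⁻⁹ M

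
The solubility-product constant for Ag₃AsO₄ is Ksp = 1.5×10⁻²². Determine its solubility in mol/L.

Ag₃AsO₄(s) ⇌ 3 Ag⁺(aq) + AsO₄³⁻(aq)
If s mol/L of Ag₃AsO₄ dissolves, [Ag⁺] = 3s and [AsO₄³⁻] = s.
Ksp = [Ag⁺]^3[AsO₄³⁻] = (3s)^3 · s = 27s^4
27s^4 = 1.5×10⁻²²  ⇒  s^4 = 5.6×10⁻²⁴
s = (5.6×10⁻²⁴)^(1/4) = 1.5×10⁻⁶ mol L⁻¹

1.5×10⁻⁶ M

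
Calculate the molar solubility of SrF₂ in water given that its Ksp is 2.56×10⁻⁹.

SrF₂(s) ⇌ Sr²⁺(aq) + 2 F⁻(aq)
If s mol/L of SrF₂ dissolves, [Sr²⁺] = s and [F⁻] = 2s.
Ksp = [Sr²⁺][F⁻]^2 = s · (2s)^2 = 4s^3
4s^3 = 2.56×10⁻⁹  ⇒  s^3 = 6.40×10⁻¹⁰
s = 8.62×10⁻⁴ mol L⁻¹

8.62×10⁻⁴ M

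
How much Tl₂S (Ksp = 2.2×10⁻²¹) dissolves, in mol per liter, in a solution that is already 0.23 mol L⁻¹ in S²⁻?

4.9×10⁻¹¹ M

Tl₂S(s) ⇌ 2 Tl⁺(aq) + S²⁻(aq)
S²⁻ is already present at 0.23 mol L⁻¹. If s mol/L of Tl₂S dissolves, [Tl⁺] = 2s while [S²⁻] ≈ 0.23 mol L⁻¹.
Ksp = [Tl⁺]^2[S²⁻] = (2s)^2(0.23)
(2s)^2 = 2.2×10⁻²¹ / (0.23) = 9.6×10⁻²¹
s = 4.9×10⁻¹¹ mol L⁻¹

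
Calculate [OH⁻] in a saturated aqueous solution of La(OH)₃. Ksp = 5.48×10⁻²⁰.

La(OH)₃(s) ⇌ La³⁺(aq) + 3 OH⁻(aq)
Call the molar solubility s, so that [La³⁺] = s and [OH⁻] = 3s.
Ksp = [La³⁺][OH⁻]^3 = s · (3s)^3 = 27s^4 = 5.48×10⁻²⁰
s = 6.71×10⁻⁶ mol L⁻¹
[OH⁻] = 3s = 2.01×10⁻⁵ mol L⁻¹

2.01×10⁻⁵ M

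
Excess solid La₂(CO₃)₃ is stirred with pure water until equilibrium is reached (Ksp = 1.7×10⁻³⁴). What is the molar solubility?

La₂(CO₃)₃(s) ⇌ 2 La³⁺(aq) + 3 CO₃²⁻(aq)
For each mole of La₂(CO₃)₃ that dissolves per liter, [La³⁺] = 2s and [CO₃²⁻] = 3s; let s denote this solubility.
Ksp = [La³⁺]^2[CO₃²⁻]^3 = (2s)^2 · (3s)^3 = 108s^5
108s^5 = 1.7×10⁻³⁴  ⇒  s^5 = 1.6×10⁻³⁶
s = 6.9×10⁻⁸ M

6.9×10⁻⁸ M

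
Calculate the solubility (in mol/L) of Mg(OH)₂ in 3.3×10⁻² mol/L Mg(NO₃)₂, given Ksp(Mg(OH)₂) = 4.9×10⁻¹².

6.1×10⁻⁶ M

Mg(OH)₂(s) ⇌ Mg²⁺(aq) + 2 OH⁻(aq)
Let s be the solubility of Mg(OH)₂ here. The common ion gives [Mg²⁺] ≈ 3.3×10⁻² mol/L, and [OH⁻] = 2s.
Ksp = [Mg²⁺][OH⁻]^2 = (3.3×10⁻²)(2s)^2
(2s)^2 = 4.9×10⁻¹² / (3.3×10⁻²) = 1.5×10⁻¹⁰
s = 6.1×10⁻⁶ mol/L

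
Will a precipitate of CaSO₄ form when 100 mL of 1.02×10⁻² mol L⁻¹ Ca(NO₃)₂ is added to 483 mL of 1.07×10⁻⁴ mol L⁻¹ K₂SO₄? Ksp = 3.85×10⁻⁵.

The combined volume is 583 mL.
[Ca²⁺] = (1.02×10⁻²)(100)/583 = 1.75×10⁻³ mol L⁻¹
[SO₄²⁻] = (1.07×10⁻⁴)(483)/583 = 8.86×10⁻⁵ mol L⁻¹
Q = [Ca²⁺][SO₄²⁻] = 1.55×10⁻⁷
Since Q (1.55×10⁻⁷) is less than Ksp (3.85×10⁻⁵), no CaSO₄ precipitates.

No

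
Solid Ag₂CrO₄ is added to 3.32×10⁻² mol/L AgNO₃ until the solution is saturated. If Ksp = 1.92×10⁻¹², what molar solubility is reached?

1.74×10⁻⁹ M

Ag₂CrO₄(s) ⇌ 2 Ag⁺(aq) + CrO₄²⁻(aq)
Ag⁺ is already present at 3.32×10⁻² mol/L. If s mol/L of Ag₂CrO₄ dissolves, [CrO₄²⁻] = s while [Ag⁺] ≈ 3.32×10⁻² mol/L.
Ksp = [Ag⁺]^2[CrO₄²⁻] = (3.32×10⁻²)^2s
s = 1.92×10⁻¹² / (3.32×10⁻²)^2 = 1.74×10⁻⁹
s = 1.74×10⁻⁹ mol/L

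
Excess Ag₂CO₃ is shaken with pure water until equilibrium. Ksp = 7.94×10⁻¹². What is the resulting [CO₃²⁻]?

Ag₂CO₃(s) ⇌ 2 Ag⁺(aq) + CO₃²⁻(aq)
For each mole of Ag₂CO₃ that dissolves per liter, [Ag⁺] = 2s and [CO₃²⁻] = s; let s denote this solubility.
Ksp = [Ag⁺]^2[CO₃²⁻] = (2s)^2 · s = 4s^3 = 7.94×10⁻¹²
s = 1.26×10⁻⁴ mol L⁻¹
[CO₃²⁻] = s = 1.26×10⁻⁴ mol L⁻¹

1.26×10⁻⁴ M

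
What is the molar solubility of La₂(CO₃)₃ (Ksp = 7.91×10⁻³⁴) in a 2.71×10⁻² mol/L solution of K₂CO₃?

3.15×10⁻¹⁵ M

La₂(CO₃)₃(s) ⇌ 2 La³⁺(aq) + 3 CO₃²⁻(aq)
CO₃²⁻ is already present at 2.71×10⁻² mol/L. If s mol/L of La₂(CO₃)₃ dissolves, [La³⁺] = 2s while [CO₃²⁻] ≈ 2.71×10⁻² mol/L.
Ksp = [La³⁺]^2[CO₃²⁻]^3 = (2s)^2(2.71×10⁻²)^3
(2s)^2 = 7.91×10⁻³⁴ / (2.71×10⁻²)^3 = 3.97×10⁻²⁹
s = 3.15×10⁻¹⁵ mol/L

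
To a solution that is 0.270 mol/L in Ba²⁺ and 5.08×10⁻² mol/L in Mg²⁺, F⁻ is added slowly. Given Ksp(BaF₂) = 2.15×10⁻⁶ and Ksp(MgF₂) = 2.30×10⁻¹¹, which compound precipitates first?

MgF₂

The threshold for precipitation is Q = Ksp.
For BaF₂: [F⁻] = (Ksp/[Ba²⁺])^(1/2) = 2.82×10⁻³ mol/L
For MgF₂: [F⁻] = (Ksp/[Mg²⁺])^(1/2) = 2.13×10⁻⁵ mol/L
The smaller threshold [F⁻] is reached first, so MgF₂ precipitates first.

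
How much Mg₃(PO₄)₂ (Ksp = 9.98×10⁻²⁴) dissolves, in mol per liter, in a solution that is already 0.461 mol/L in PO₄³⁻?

1.20×10⁻⁸ M

Mg₃(PO₄)₂(s) ⇌ 3 Mg²⁺(aq) + 2 PO₄³⁻(aq)
Let s be the solubility of Mg₃(PO₄)₂ here. The common ion gives [PO₄³⁻] ≈ 0.461 mol/L, and [Mg²⁺] = 3s.
Ksp = [Mg²⁺]^3[PO₄³⁻]^2 = (3s)^3(0.461)^2
(3s)^3 = 9.98×10⁻²⁴ / (0.461)^2 = 4.70×10⁻²³
s = 1.20×10⁻⁸ mol/L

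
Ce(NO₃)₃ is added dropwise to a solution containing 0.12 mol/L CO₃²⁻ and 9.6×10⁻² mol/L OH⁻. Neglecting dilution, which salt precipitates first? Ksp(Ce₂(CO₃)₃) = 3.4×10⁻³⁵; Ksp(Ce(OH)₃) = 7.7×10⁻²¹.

Each salt precipitates once Q = Ksp for that salt.
For Ce₂(CO₃)₃: [Ce³⁺] = (Ksp/[CO₃²⁻]^3)^(1/2) = 1.4×10⁻¹⁶ mol/L
For Ce(OH)₃: [Ce³⁺] = (Ksp/[OH⁻]^3) = 8.7×10⁻¹⁸ mol/L
Ce(OH)₃ requires the lower [Ce³⁺], so it precipitates first.

Ce(OH)₃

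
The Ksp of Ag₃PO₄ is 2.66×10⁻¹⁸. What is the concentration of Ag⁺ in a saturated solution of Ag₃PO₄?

5.31×10⁻⁵ M

Ag₃PO₄(s) ⇌ 3 Ag⁺(aq) + PO₄³⁻(aq)
With molar solubility s: [Ag⁺] = 3s, [PO₄³⁻] = s.
Ksp = [Ag⁺]^3[PO₄³⁻] = (3s)^3 · s = 27s^4 = 2.66×10⁻¹⁸
s = 1.77×10⁻⁵ mol/L
[Ag⁺] = 3s = 5.31×10⁻⁵ mol/L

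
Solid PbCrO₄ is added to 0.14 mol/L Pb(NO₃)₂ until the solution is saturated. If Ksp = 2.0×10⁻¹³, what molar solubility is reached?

1.4×10⁻¹² M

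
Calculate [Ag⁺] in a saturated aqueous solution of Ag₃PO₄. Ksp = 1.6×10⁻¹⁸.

Ag₃PO₄(s) ⇌ 3 Ag⁺(aq) + PO₄³⁻(aq)
For each mole of Ag₃PO₄ that dissolves per liter, [Ag⁺] = 3s and [PO₄³⁻] = s; let s denote this solubility.
Ksp = [Ag⁺]^3[PO₄³⁻] = (3s)^3 · s = 27s^4 = 1.6×10⁻¹⁸
s = 1.6×10⁻⁵ M
[Ag⁺] = 3s = 4.7×10⁻⁵ M

4.7×10⁻⁵ M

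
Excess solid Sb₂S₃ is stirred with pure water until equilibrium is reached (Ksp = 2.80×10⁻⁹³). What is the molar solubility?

1.21×10⁻¹⁹ M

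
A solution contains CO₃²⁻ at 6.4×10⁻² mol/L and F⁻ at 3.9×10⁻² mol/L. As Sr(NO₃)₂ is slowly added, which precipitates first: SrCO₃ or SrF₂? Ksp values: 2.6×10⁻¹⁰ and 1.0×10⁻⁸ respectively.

SrCO₃

A salt starts to precipitate once the ion product Q reaches its Ksp.
For SrCO₃: [Sr²⁺] = (Ksp/[CO₃²⁻]) = 4.1×10⁻⁹ mol/L
For SrF₂: [Sr²⁺] = (Ksp/[F⁻]^2) = 6.6×10⁻⁶ mol/L
SrCO₃ requires the lower [Sr²⁺], so it precipitates first.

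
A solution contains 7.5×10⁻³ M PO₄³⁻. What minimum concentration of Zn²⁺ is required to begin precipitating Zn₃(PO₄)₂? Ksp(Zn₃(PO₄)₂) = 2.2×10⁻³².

The threshold for precipitation is Q = Ksp.
Zn₃(PO₄)₂(s) ⇌ 3 Zn²⁺(aq) + 2 PO₄³⁻(aq)
Ksp = [Zn²⁺]^3[PO₄³⁻]^2 = [Zn²⁺]^3(7.5×10⁻³)^2
[Zn²⁺]^3 = 2.2×10⁻³² / (7.5×10⁻³)^2 = 3.9×10⁻²⁸
[Zn²⁺] = 7.3×10⁻¹⁰ M

7.3×10⁻¹⁰ M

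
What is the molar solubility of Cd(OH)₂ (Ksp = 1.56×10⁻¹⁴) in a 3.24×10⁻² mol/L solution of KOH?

Cd(OH)₂(s) ⇌ Cd²⁺(aq) + 2 OH⁻(aq)
The solution already contains OH⁻ at 3.24×10⁻² mol/L. Let s be the molar solubility of Cd(OH)₂.
[OH⁻] ≈ 3.24×10⁻² mol/L (common ion dominates); [Cd²⁺] = s.
Ksp = [Cd²⁺][OH⁻]^2 = s(3.24×10⁻²)^2
s = 1.56×10⁻¹⁴ / (3.24×10⁻²)^2 = 1.49×10⁻¹¹
s = 1.49×10⁻¹¹ mol/L

1.49×10⁻¹¹ M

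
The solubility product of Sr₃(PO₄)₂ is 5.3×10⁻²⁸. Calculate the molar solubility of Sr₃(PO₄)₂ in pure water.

1.4×10⁻⁶ M

Sr₃(PO₄)₂(s) ⇌ 3 Sr²⁺(aq) + 2 PO₄³⁻(aq)
Call the molar solubility s, so that [Sr²⁺] = 3s and [PO₄³⁻] = 2s.
Ksp = [Sr²⁺]^3[PO₄³⁻]^2 = (3s)^3 · (2s)^2 = 108s^5
108s^5 = 5.3×10⁻²⁸  ⇒  s^5 = 4.9×10⁻³⁰
s = (4.9×10⁻³⁰)^(1/5) = 1.4×10⁻⁶ mol L⁻¹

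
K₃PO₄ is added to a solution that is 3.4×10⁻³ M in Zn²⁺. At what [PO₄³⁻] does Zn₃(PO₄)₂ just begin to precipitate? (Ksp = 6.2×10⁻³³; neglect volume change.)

Precipitation begins when Q = Ksp.
Zn₃(PO₄)₂(s) ⇌ 3 Zn²⁺(aq) + 2 PO₄³⁻(aq)
Ksp = [Zn²⁺]^3[PO₄³⁻]^2 = [PO₄³⁻]^2(3.4×10⁻³)^3
[PO₄³⁻]^2 = 6.2×10⁻³³ / (3.4×10⁻³)^3 = 1.6×10⁻²⁵
[PO₄³⁻] = 4.0×10⁻¹³ M

4.0×10⁻¹³ M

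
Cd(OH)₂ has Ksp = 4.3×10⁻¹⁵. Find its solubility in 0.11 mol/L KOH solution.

3.6×10⁻¹³ M

Cd(OH)₂(s) ⇌ Cd²⁺(aq) + 2 OH⁻(aq)
Let s be the solubility of Cd(OH)₂ here. The common ion gives [OH⁻] ≈ 0.11 mol/L, and [Cd²⁺] = s.
Ksp = [Cd²⁺][OH⁻]^2 = s(0.11)^2
s = 4.3×10⁻¹⁵ / (0.11)^2 = 3.6×10⁻¹³
s = 3.6×10⁻¹³ mol/L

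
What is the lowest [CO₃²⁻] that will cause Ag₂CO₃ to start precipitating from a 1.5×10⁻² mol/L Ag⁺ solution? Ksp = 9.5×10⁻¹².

4.2×10⁻⁸ M

Precipitation begins when Q = Ksp.
Ag₂CO₃(s) ⇌ 2 Ag⁺(aq) + CO₃²⁻(aq)
Ksp = [Ag⁺]^2[CO₃²⁻] = [CO₃²⁻](1.5×10⁻²)^2
[CO₃²⁻] = 9.5×10⁻¹² / (1.5×10⁻²)^2 = 4.2×10⁻⁸
[CO₃²⁻] = 4.2×10⁻⁸ mol/L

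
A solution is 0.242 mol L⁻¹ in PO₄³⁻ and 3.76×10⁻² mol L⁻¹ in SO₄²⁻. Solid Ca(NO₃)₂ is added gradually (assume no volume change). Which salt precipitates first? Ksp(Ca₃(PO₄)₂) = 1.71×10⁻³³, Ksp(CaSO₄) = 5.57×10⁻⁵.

Ca₃(PO₄)₂

Precipitation begins when Q = Ksp.
For Ca₃(PO₄)₂: [Ca²⁺] = (Ksp/[PO₄³⁻]^2)^(1/3) = 3.08×10⁻¹¹ mol L⁻¹
For CaSO₄: [Ca²⁺] = (Ksp/[SO₄²⁻]) = 1.48×10⁻³ mol L⁻¹
Since Ca₃(PO₄)₂ needs less Ca²⁺ to reach saturation, it precipitates first.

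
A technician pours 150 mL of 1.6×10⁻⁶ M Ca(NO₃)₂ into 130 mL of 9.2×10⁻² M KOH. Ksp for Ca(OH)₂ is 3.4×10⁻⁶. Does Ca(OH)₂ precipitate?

No

Total volume after mixing = 150 + 130 = 280 mL.
[Ca²⁺] = (1.6×10⁻⁶)(150)/280 = 8.6×10⁻⁷ M
[OH⁻] = (9.2×10⁻²)(130)/280 = 4.3×10⁻² M
Q = [Ca²⁺][OH⁻]^2 = 1.6×10⁻⁹
Q = 1.6×10⁻⁹ < Ksp = 3.4×10⁻⁶, so the solution is unsaturated and no precipitate forms.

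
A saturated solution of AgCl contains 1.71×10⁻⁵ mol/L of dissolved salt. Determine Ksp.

Ksp = 2.92×10⁻¹⁰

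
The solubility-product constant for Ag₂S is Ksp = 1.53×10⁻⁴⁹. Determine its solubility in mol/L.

3.37×10⁻¹⁷ M

Ag₂S(s) ⇌ 2 Ag⁺(aq) + S²⁻(aq)
With molar solubility s: [Ag⁺] = 2s, [S²⁻] = s.
Ksp = [Ag⁺]^2[S²⁻] = (2s)^2 · s = 4s^3
4s^3 = 1.53×10⁻⁴⁹  ⇒  s^3 = 3.83×10⁻⁵⁰
s = 3.37×10⁻¹⁷ mol L⁻¹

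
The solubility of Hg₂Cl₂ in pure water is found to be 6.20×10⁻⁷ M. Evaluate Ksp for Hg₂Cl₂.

Hg₂Cl₂(s) ⇌ Hg₂²⁺(aq) + 2 Cl⁻(aq)
Let s be the molar solubility. Then [Hg₂²⁺] = s and [Cl⁻] = 2s.
Ksp = [Hg₂²⁺][Cl⁻]^2 = s · (2s)^2 = 4s^3
Ksp = 4 × (6.20×10⁻⁷)^3 = 9.53×10⁻¹⁹

Ksp = 9.53×10⁻¹⁹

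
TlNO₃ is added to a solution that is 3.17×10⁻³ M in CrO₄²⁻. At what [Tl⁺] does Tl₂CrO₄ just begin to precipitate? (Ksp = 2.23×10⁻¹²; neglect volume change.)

2.65×10⁻⁵ M

Precipitation of each salt begins when its ion product equals Ksp.
Tl₂CrO₄(s) ⇌ 2 Tl⁺(aq) + CrO₄²⁻(aq)
Ksp = [Tl⁺]^2[CrO₄²⁻] = [Tl⁺]^2(3.17×10⁻³)
[Tl⁺]^2 = 2.23×10⁻¹² / (3.17×10⁻³) = 7.03×10⁻¹⁰
[Tl⁺] = 2.65×10⁻⁵ M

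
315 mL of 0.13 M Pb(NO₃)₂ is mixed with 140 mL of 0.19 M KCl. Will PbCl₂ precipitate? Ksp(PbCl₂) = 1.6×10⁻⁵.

Yes

The combined volume is 455 mL.
[Pb²⁺] = (0.13)(315)/455 = 9.0×10⁻² M
[Cl⁻] = (0.19)(140)/455 = 5.8×10⁻² M
Q = [Pb²⁺][Cl⁻]^2 = 3.1×10⁻⁴
Because Q > Ksp (3.1×10⁻⁴ vs 1.6×10⁻⁵), a precipitate of PbCl₂ forms.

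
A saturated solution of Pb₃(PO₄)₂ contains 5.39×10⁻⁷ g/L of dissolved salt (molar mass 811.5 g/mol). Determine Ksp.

Ksp = 1.40×10⁻⁴⁴

Convert to molarity: s = 5.39×10⁻⁷ / 811.5 = 6.6420×10⁻¹⁰ mol/L
Pb₃(PO₄)₂(s) ⇌ 3 Pb²⁺(aq) + 2 PO₄³⁻(aq)
Let s be the molar solubility. Then [Pb²⁺] = 3s and [PO₄³⁻] = 2s.
Ksp = [Pb²⁺]^3[PO₄³⁻]^2 = (3s)^3 · (2s)^2 = 108s^5
Ksp = 108 × (6.6420×10⁻¹⁰)^5 = 1.40×10⁻⁴⁴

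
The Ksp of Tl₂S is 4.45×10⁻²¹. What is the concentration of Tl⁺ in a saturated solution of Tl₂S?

2.07×10⁻⁷ M

Tl₂S(s) ⇌ 2 Tl⁺(aq) + S²⁻(aq)
If s mol/L of Tl₂S dissolves, [Tl⁺] = 2s and [S²⁻] = s.
Ksp = [Tl⁺]^2[S²⁻] = (2s)^2 · s = 4s^3 = 4.45×10⁻²¹
s = 1.04×10⁻⁷ mol/L
[Tl⁺] = 2s = 2.07×10⁻⁷ mol/L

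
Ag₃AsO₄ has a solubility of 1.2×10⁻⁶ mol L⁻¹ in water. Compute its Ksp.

Ksp = 5.6×10⁻²³

Ag₃AsO₄(s) ⇌ 3 Ag⁺(aq) + AsO₄³⁻(aq)
Call the molar solubility s, so that [Ag⁺] = 3s and [AsO₄³⁻] = s.
Ksp = [Ag⁺]^3[AsO₄³⁻] = (3s)^3 · s = 27s^4
Ksp = 27 × (1.2×10⁻⁶)^4 = 5.6×10⁻²³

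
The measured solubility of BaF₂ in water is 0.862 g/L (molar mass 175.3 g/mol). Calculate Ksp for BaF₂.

s = (0.862 g L⁻¹)/(175.3 g mol⁻¹) = 4.9173×10⁻³ M
BaF₂(s) ⇌ Ba²⁺(aq) + 2 F⁻(aq)
Call the molar solubility s, so that [Ba²⁺] = s and [F⁻] = 2s.
Ksp = [Ba²⁺][F⁻]^2 = s · (2s)^2 = 4s^3
Ksp = 4 × (4.9173×10⁻³)^3 = 4.76×10⁻⁷

Ksp = 4.76×10⁻⁷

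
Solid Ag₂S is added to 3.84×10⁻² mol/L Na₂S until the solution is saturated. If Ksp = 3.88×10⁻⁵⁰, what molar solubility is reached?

5.03×10⁻²⁵ M

Ag₂S(s) ⇌ 2 Ag⁺(aq) + S²⁻(aq)
S²⁻ is already present at 3.84×10⁻² mol/L. If s mol/L of Ag₂S dissolves, [Ag⁺] = 2s while [S²⁻] ≈ 3.84×10⁻² mol/L.
Ksp = [Ag⁺]^2[S²⁻] = (2s)^2(3.84×10⁻²)
(2s)^2 = 3.88×10⁻⁵⁰ / (3.84×10⁻²) = 1.01×10⁻⁴⁸
s = 5.03×10⁻²⁵ mol/L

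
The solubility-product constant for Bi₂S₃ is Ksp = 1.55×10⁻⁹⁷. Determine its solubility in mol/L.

Bi₂S₃(s) ⇌ 2 Bi³⁺(aq) + 3 S²⁻(aq)
With molar solubility s: [Bi³⁺] = 2s, [S²⁻] = 3s.
Ksp = [Bi³⁺]^2[S²⁻]^3 = (2s)^2 · (3s)^3 = 108s^5
108s^5 = 1.55×10⁻⁹⁷  ⇒  s^5 = 1.44×10⁻⁹⁹
s = 1.70×10⁻²⁰ M

1.70×10⁻²⁰ M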